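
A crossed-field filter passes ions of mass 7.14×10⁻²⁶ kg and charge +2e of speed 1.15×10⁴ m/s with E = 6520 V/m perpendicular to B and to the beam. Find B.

B = 0.567 T

Balance of forces in the selector: qE = qvB ⇒ B = E/v.
B = 6520/1.15×10⁴ = 0.567 T.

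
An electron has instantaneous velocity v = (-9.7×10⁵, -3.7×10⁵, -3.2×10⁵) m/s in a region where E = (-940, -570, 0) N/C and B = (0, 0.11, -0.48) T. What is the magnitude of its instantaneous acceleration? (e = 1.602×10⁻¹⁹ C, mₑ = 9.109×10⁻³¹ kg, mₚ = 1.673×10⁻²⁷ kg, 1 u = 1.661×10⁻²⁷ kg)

|a| ≈ 9.20×10¹⁶ m/s²

v×B = (2.13×10⁵, -4.66×10⁵, -1.07×10⁵) N/C.
E + v×B = (2.12×10⁵, -4.66×10⁵, -1.07×10⁵) N/C.
F = q(E + v×B) = (−1.602×10⁻¹⁹ C)·(2.12×10⁵, -4.66×10⁵, -1.07×10⁵) = (-3.39×10⁻¹⁴, 7.47×10⁻¹⁴, 1.71×10⁻¹⁴) N.
|a| = |F|/m = 8.379×10⁻¹⁴/9.109×10⁻³¹ ≈ 9.20×10¹⁶ m/s².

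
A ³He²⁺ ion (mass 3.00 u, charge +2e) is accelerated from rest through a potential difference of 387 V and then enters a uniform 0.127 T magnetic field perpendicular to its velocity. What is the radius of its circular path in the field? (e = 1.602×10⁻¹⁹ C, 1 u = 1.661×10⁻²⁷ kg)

Acceleration: |q|V = ½mv² ⇒ v = √(2|q|V/m) = √(2·3.204×10⁻¹⁹·387/4.983×10⁻²⁷) ≈ 2.231×10⁵ m/s.
In the field: r = mv/(|q|B) = (4.983×10⁻²⁷)(2.231×10⁵)/((3.204×10⁻¹⁹)(0.127)) ≈ 0.0273 m.

r ≈ 0.0273 m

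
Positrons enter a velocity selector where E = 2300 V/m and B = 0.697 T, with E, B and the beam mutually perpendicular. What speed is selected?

Zero net Lorentz force requires |qE| = |q v×B|, i.e. E = vB.
v = E/B = 2300/0.697 = 3300 m/s.

v = 3300 m/s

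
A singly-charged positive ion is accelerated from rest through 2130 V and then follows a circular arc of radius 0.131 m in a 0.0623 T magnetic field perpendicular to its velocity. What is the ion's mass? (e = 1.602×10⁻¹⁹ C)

m ≈ 2.50×10⁻²⁷ kg

Combine |q|V = ½mv² and r = mv/(|q|B): eliminate v to get m = qB²r²/(2V).
m = (1.602×10⁻¹⁹)(0.0623)²(0.131)²/(2·2130) ≈ 2.50×10⁻²⁷ kg.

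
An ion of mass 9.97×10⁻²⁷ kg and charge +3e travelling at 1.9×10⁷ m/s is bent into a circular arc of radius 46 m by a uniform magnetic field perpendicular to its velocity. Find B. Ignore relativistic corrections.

From |q|vB = mv²/r, B = mv/(|q|r).
B = (9.97×10⁻²⁷)(1.9×10⁷)/((4.806×10⁻¹⁹)(46)) ≈ 8.6×10⁻³ T.

B ≈ 8.6×10⁻³ T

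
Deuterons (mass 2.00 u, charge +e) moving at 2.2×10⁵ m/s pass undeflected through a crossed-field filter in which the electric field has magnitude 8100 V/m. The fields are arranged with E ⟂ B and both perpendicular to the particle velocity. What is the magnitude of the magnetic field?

B = 0.037 T

Balance of forces in the selector: qE = qvB ⇒ B = E/v.
B = 8100/2.2×10⁵ = 0.037 T.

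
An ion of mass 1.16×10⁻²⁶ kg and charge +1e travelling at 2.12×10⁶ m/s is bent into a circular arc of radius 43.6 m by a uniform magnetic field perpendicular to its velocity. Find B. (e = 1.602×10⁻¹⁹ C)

From |q|vB = mv²/r, B = mv/(|q|r).
B = (1.16×10⁻²⁶)(2.12×10⁶)/((1.602×10⁻¹⁹)(43.6)) ≈ 3.52×10⁻³ T.

B ≈ 3.52×10⁻³ T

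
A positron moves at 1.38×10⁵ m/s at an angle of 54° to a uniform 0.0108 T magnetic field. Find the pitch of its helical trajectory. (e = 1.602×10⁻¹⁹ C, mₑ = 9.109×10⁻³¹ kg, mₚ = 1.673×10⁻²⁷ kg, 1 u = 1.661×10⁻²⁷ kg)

p ≈ 2.68×10⁻⁴ m

v∥ = v cosθ = 1.38×10⁵·cos54° ≈ 8.111×10⁴ m/s.
T = 2πm/(|q|B) = 2π(9.109×10⁻³¹)/((1.602×10⁻¹⁹)(0.0108)) ≈ 3.308×10⁻⁹ s.
pitch = v∥ T = (8.111×10⁴)(3.308×10⁻⁹) ≈ 2.68×10⁻⁴ m.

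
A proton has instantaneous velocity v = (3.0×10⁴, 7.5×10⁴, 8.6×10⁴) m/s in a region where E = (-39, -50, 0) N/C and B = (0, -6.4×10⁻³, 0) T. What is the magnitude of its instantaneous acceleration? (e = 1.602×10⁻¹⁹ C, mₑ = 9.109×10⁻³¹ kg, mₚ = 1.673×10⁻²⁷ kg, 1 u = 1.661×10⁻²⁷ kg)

|a| ≈ 5.25×10¹⁰ m/s²

v×B = (550, 0, -192) N/C.
E + v×B = (511, -50.0, -192) N/C.
F = q(E + v×B) = (1.602×10⁻¹⁹ C)·(511, -50.0, -192) = (8.19×10⁻¹⁷, -8.01×10⁻¹⁸, -3.08×10⁻¹⁷) N.
|a| = |F|/m = 8.788×10⁻¹⁷/1.673×10⁻²⁷ ≈ 5.25×10¹⁰ m/s².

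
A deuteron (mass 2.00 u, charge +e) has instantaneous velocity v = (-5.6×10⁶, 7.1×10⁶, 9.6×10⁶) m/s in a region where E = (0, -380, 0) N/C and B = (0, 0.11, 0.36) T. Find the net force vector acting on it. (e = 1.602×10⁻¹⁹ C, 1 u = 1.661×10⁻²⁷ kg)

F ≈ (2.40×10⁻¹³, 3.23×10⁻¹³, -9.87×10⁻¹⁴) N

v×B = (1.50×10⁶, 2.02×10⁶, -6.16×10⁵) N/C.
E + v×B = (1.50×10⁶, 2.02×10⁶, -6.16×10⁵) N/C.
F = q(E + v×B) = (1.602×10⁻¹⁹ C)·(1.50×10⁶, 2.02×10⁶, -6.16×10⁵) = (2.40×10⁻¹³, 3.23×10⁻¹³, -9.87×10⁻¹⁴) N.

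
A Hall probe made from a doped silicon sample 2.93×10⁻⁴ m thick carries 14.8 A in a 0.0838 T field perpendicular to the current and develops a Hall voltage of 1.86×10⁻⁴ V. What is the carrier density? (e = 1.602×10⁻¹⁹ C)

n ≈ 1.42×10²⁶ m⁻³

From V_H = IB/(n e t), n = IB/(V_H e t).
n = (14.8)(0.0838)/((1.86×10⁻⁴)(1.602×10⁻¹⁹)(2.93×10⁻⁴)) ≈ 1.42×10²⁶ m⁻³.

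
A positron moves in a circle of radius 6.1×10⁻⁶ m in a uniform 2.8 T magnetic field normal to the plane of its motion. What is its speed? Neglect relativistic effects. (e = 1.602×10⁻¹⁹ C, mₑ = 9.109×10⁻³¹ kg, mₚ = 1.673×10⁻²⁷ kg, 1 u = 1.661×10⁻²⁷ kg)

v ≈ 3.0×10⁶ m/s

From |q|vB = mv²/r, v = |q|Br/m.
v = (1.602×10⁻¹⁹)(2.8)(6.1×10⁻⁶)/9.109×10⁻³¹ ≈ 3.0×10⁶ m/s.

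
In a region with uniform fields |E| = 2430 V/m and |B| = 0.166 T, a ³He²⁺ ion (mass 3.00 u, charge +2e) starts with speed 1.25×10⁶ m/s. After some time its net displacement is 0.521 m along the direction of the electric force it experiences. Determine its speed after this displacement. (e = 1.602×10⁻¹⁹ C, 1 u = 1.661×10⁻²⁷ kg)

B does no work; ΔKE = |q|E d.
½mv_f² = ½mv₀² + |q|Ed = ½(4.983×10⁻²⁷)(1.25×10⁶)² + (3.204×10⁻¹⁹)(2430)(0.521) ≈ 3.893×10⁻¹⁵ J + 4.056×10⁻¹⁶ J ≈ 4.299×10⁻¹⁵ J.
v_f = √(2·4.299×10⁻¹⁵/4.983×10⁻²⁷) ≈ 1.31×10⁶ m/s.

v_f ≈ 1.31×10⁶ m/s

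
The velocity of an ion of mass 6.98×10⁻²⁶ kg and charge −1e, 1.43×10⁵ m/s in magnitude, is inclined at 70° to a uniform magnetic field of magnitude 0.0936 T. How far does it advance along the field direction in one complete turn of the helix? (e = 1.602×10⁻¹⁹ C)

p ≈ 1.43 m

v∥ = v cosθ = 1.43×10⁵·cos70° ≈ 4.891×10⁴ m/s.
T = 2πm/(|q|B) = 2π(6.98×10⁻²⁶)/((1.602×10⁻¹⁹)(0.0936)) ≈ 2.925×10⁻⁵ s.
pitch = v∥ T = (4.891×10⁴)(2.925×10⁻⁵) ≈ 1.43 m.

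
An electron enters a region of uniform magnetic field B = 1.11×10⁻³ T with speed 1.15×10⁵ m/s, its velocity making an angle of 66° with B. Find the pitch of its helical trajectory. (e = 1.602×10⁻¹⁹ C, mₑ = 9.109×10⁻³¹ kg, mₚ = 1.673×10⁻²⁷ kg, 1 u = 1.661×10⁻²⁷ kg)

v∥ = v cosθ = 1.15×10⁵·cos66° ≈ 4.677×10⁴ m/s.
T = 2πm/(|q|B) = 2π(9.109×10⁻³¹)/((1.602×10⁻¹⁹)(1.11×10⁻³)) ≈ 3.219×10⁻⁸ s.
pitch = v∥ T = (4.677×10⁴)(3.219×10⁻⁸) ≈ 1.51×10⁻³ m.

p ≈ 1.51×10⁻³ m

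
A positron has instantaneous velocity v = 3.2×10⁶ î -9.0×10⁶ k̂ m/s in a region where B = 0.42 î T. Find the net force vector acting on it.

v×B = (0, -3.78×10⁶, 0) N/C.
F = q v×B = (1.602×10⁻¹⁹ C)·(0, -3.78×10⁶, 0) = (0, -6.06×10⁻¹³, 0) N.

F ≈ (0, -6.06×10⁻¹³, 0) N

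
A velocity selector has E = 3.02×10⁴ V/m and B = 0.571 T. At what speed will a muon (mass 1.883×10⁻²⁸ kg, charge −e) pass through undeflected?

Zero net Lorentz force requires |qE| = |q v×B|, i.e. E = vB.
v = E/B = 3.02×10⁴/0.571 = 5.29×10⁴ m/s.
The result is independent of the particle's charge and mass.

v = 5.29×10⁴ m/s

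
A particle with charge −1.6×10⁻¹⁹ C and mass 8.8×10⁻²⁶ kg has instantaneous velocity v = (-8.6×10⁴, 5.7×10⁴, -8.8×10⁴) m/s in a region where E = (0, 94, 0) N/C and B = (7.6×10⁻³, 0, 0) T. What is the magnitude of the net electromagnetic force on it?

v×B = (0, -669, -433) N/C.
E + v×B = (0, -575, -433) N/C.
F = q(E + v×B) = (−1.6×10⁻¹⁹ C)·(0, -575, -433) = (0, 9.20×10⁻¹⁷, 6.93×10⁻¹⁷) N.
|F| = 1.15×10⁻¹⁶ N.

|F| ≈ 1.15×10⁻¹⁶ N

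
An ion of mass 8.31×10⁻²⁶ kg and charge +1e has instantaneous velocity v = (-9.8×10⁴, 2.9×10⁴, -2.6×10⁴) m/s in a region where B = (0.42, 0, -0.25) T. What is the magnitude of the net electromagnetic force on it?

|F| ≈ 6.11×10⁻¹⁵ N

v×B = (-7250, -3.54×10⁴, -1.22×10⁴) N/C.
F = q v×B = (1.602×10⁻¹⁹ C)·(-7250, -3.54×10⁴, -1.22×10⁴) = (-1.16×10⁻¹⁵, -5.67×10⁻¹⁵, -1.95×10⁻¹⁵) N.
|F| = 6.11×10⁻¹⁵ N.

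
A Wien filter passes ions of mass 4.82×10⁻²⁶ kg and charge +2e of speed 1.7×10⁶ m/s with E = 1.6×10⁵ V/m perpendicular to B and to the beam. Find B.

Balance of forces in the selector: qE = qvB ⇒ B = E/v.
B = 1.6×10⁵/1.7×10⁶ = 0.094 T.

B = 0.094 T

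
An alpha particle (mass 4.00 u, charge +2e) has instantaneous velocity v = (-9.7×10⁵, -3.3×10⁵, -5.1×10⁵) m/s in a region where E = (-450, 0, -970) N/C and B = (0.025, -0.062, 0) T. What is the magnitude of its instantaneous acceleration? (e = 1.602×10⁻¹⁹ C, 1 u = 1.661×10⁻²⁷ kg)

v×B = (-3.16×10⁴, -1.28×10⁴, 6.84×10⁴) N/C.
E + v×B = (-3.21×10⁴, -1.28×10⁴, 6.74×10⁴) N/C.
F = q(E + v×B) = (3.204×10⁻¹⁹ C)·(-3.21×10⁴, -1.28×10⁴, 6.74×10⁴) = (-1.03×10⁻¹⁴, -4.09×10⁻¹⁵, 2.16×10⁻¹⁴) N.
|a| = |F|/m = 2.427×10⁻¹⁴/6.644×10⁻²⁷ ≈ 3.65×10¹² m/s².

|a| ≈ 3.65×10¹² m/s²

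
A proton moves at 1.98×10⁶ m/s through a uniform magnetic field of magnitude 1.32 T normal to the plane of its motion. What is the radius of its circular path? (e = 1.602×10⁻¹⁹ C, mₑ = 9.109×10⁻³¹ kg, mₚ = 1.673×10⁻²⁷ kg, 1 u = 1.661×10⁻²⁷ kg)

r ≈ 0.0157 m

The magnetic force provides the centripetal force: |q|vB = mv²/r.
r = mv/(|q|B) = (1.673×10⁻²⁷)(1.98×10⁶)/((1.602×10⁻¹⁹)(1.32)) ≈ 0.0157 m.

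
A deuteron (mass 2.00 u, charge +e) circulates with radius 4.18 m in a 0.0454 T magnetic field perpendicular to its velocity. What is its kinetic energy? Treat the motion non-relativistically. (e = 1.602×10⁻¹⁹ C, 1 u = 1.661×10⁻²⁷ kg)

v = |q|Br/m, then KE = ½mv² = (qBr)²/(2m).
v = (1.602×10⁻¹⁹)(0.0454)(4.18)/3.322×10⁻²⁷ ≈ 9.152×10⁶ m/s.
KE = ½(3.322×10⁻²⁷)(9.152×10⁶)² ≈ 1.39×10⁻¹³ J.

KE ≈ 1.39×10⁻¹³ J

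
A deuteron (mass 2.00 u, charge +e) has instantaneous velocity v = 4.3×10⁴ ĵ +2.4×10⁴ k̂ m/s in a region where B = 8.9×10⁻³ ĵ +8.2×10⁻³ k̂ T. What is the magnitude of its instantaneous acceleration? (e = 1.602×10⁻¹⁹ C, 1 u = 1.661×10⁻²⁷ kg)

|a| ≈ 6.70×10⁹ m/s²

v×B = (139, 0, 0) N/C.
F = q v×B = (1.602×10⁻¹⁹ C)·(139, 0, 0) = (2.23×10⁻¹⁷, 0, 0) N.
|a| = |F|/m = 2.227×10⁻¹⁷/3.322×10⁻²⁷ ≈ 6.70×10⁹ m/s².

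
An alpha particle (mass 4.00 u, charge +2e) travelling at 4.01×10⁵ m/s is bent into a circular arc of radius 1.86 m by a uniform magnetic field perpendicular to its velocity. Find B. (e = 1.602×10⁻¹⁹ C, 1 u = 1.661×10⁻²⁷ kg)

B ≈ 4.47×10⁻³ T

From |q|vB = mv²/r, B = mv/(|q|r).
B = (6.644×10⁻²⁷)(4.01×10⁵)/((3.204×10⁻¹⁹)(1.86)) ≈ 4.47×10⁻³ T.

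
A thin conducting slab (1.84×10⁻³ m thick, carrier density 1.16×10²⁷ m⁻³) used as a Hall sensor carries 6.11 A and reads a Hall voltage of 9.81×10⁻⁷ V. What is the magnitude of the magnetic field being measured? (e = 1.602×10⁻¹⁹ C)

B ≈ 0.0549 T

From V_H = IB/(n e t), B = V_H n e t / I.
B = (9.81×10⁻⁷)(1.16×10²⁷)(1.602×10⁻¹⁹)(1.84×10⁻³)/6.11 ≈ 0.0549 T.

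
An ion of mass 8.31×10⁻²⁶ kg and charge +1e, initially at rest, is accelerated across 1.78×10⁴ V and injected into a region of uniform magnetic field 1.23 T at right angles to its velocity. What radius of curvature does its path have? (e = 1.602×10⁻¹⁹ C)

Acceleration: |q|V = ½mv² ⇒ v = √(2|q|V/m) = √(2·1.602×10⁻¹⁹·1.78×10⁴/8.31×10⁻²⁶) ≈ 2.620×10⁵ m/s.
In the field: r = mv/(|q|B) = (8.31×10⁻²⁶)(2.620×10⁵)/((1.602×10⁻¹⁹)(1.23)) ≈ 0.110 m.

r ≈ 0.110 m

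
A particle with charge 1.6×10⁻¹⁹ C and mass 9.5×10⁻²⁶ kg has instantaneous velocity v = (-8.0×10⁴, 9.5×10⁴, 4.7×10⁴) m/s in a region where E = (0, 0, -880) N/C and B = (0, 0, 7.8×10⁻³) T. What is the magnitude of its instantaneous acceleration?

v×B = (741, 624, 0) N/C.
E + v×B = (741, 624, -880) N/C.
F = q(E + v×B) = (1.6×10⁻¹⁹ C)·(741, 624, -880) = (1.19×10⁻¹⁶, 9.98×10⁻¹⁷, -1.41×10⁻¹⁶) N.
|a| = |F|/m = 2.094×10⁻¹⁶/9.5×10⁻²⁶ ≈ 2.20×10⁹ m/s².

|a| ≈ 2.20×10⁹ m/s²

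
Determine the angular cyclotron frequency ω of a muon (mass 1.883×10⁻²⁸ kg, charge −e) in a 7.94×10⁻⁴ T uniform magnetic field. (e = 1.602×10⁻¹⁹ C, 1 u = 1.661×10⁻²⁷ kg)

ω = |q|B/m.
ω = (1.602×10⁻¹⁹)(7.94×10⁻⁴)/1.883×10⁻²⁸ ≈ 6.76×10⁵ rad/s.

ω ≈ 6.76×10⁵ rad/s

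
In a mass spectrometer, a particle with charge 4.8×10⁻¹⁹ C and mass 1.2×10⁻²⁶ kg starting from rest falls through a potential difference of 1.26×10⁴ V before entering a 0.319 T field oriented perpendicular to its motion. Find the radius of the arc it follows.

r ≈ 0.0787 m

Acceleration: |q|V = ½mv² ⇒ v = √(2|q|V/m) = √(2·4.8×10⁻¹⁹·1.26×10⁴/1.2×10⁻²⁶) ≈ 1.004×10⁶ m/s.
In the field: r = mv/(|q|B) = (1.2×10⁻²⁶)(1.004×10⁶)/((4.8×10⁻¹⁹)(0.319)) ≈ 0.0787 m.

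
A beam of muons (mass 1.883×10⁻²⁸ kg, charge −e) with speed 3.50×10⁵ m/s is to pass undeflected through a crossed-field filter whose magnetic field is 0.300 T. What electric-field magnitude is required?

For straight-line motion qE = qvB, so E = vB.
E = 3.50×10⁵ × 0.300 = 1.05×10⁵ V/m.

E = 1.05×10⁵ V/m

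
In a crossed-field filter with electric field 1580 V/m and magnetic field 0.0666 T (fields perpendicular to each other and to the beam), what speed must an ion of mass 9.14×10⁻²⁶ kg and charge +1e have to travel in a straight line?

Straight-line motion ⇒ electric and magnetic forces cancel, so E = vB.
v = E/B = 1580/0.0666 = 2.37×10⁴ m/s.

v = 2.37×10⁴ m/s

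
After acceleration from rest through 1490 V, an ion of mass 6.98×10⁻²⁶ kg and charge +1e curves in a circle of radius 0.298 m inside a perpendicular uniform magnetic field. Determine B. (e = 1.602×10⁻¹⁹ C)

B ≈ 0.121 T

v = √(2|q|V/m) = √(2·1.602×10⁻¹⁹·1490/6.98×10⁻²⁶) ≈ 8.270×10⁴ m/s.
B = mv/(|q|r) = (6.98×10⁻²⁶)(8.270×10⁴)/((1.602×10⁻¹⁹)(0.298)) ≈ 0.121 T.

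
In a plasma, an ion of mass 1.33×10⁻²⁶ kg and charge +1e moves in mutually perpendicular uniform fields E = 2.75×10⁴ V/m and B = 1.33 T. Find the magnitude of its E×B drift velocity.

v_d ≈ 2.07×10⁴ m/s

The E×B drift speed is v_d = E/B.
v_d = 2.75×10⁴/1.33 = 2.07×10⁴ m/s.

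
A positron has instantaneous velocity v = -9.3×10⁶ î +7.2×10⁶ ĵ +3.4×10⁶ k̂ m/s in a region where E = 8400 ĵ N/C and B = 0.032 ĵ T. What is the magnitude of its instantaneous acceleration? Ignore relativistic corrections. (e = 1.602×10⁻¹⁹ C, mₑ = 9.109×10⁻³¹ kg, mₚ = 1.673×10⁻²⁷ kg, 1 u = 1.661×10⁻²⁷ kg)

v×B = (-1.09×10⁵, 0, -2.98×10⁵) N/C.
E + v×B = (-1.09×10⁵, 8400, -2.98×10⁵) N/C.
F = q(E + v×B) = (1.602×10⁻¹⁹ C)·(-1.09×10⁵, 8400, -2.98×10⁵) = (-1.74×10⁻¹⁴, 1.35×10⁻¹⁵, -4.77×10⁻¹⁴) N.
|a| = |F|/m = 5.078×10⁻¹⁴/9.109×10⁻³¹ ≈ 5.57×10¹⁶ m/s².

|a| ≈ 5.57×10¹⁶ m/s²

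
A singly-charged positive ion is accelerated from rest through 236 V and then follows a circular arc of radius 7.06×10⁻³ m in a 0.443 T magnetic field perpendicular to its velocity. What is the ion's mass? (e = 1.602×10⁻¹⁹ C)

m ≈ 3.32×10⁻²⁷ kg

Combine |q|V = ½mv² and r = mv/(|q|B): eliminate v to get m = qB²r²/(2V).
m = (1.602×10⁻¹⁹)(0.443)²(7.06×10⁻³)²/(2·236) ≈ 3.32×10⁻²⁷ kg.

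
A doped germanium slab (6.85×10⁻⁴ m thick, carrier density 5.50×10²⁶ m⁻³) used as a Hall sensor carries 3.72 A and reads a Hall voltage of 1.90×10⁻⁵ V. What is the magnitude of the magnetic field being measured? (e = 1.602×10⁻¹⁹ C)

From V_H = IB/(n e t), B = V_H n e t / I.
B = (1.90×10⁻⁵)(5.50×10²⁶)(1.602×10⁻¹⁹)(6.85×10⁻⁴)/3.72 ≈ 0.308 T.

B ≈ 0.308 T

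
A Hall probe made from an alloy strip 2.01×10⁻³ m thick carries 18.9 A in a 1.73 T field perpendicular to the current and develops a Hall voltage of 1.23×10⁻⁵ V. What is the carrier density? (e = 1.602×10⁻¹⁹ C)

n ≈ 8.26×10²⁷ m⁻³

From V_H = IB/(n e t), n = IB/(V_H e t).
n = (18.9)(1.73)/((1.23×10⁻⁵)(1.602×10⁻¹⁹)(2.01×10⁻³)) ≈ 8.26×10²⁷ m⁻³.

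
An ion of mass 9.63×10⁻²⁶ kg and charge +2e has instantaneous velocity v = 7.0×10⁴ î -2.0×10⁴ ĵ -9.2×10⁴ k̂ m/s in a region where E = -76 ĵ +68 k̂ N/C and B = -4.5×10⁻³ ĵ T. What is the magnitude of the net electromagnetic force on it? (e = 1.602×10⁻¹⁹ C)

v×B = (-414, 0, -315) N/C.
E + v×B = (-414, -76.0, -247) N/C.
F = q(E + v×B) = (3.204×10⁻¹⁹ C)·(-414, -76.0, -247) = (-1.33×10⁻¹⁶, -2.44×10⁻¹⁷, -7.91×10⁻¹⁷) N.
|F| = 1.56×10⁻¹⁶ N.

|F| ≈ 1.56×10⁻¹⁶ N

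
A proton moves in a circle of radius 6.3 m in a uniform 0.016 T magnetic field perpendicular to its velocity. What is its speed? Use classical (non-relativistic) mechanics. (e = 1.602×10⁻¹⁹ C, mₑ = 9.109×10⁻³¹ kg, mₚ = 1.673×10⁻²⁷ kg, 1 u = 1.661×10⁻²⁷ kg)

From |q|vB = mv²/r, v = |q|Br/m.
v = (1.602×10⁻¹⁹)(0.016)(6.3)/1.673×10⁻²⁷ ≈ 9.7×10⁶ m/s.

v ≈ 9.7×10⁶ m/s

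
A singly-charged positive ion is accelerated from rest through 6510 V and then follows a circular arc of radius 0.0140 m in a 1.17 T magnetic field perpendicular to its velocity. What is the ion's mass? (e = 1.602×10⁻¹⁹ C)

m ≈ 3.30×10⁻²⁷ kg

Combine |q|V = ½mv² and r = mv/(|q|B): eliminate v to get m = qB²r²/(2V).
m = (1.602×10⁻¹⁹)(1.17)²(0.0140)²/(2·6510) ≈ 3.30×10⁻²⁷ kg.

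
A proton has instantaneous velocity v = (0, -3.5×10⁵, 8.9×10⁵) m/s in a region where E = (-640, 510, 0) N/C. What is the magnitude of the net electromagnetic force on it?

|F| ≈ 1.31×10⁻¹⁶ N

Only an electric field acts, so F = qE = (1.602×10⁻¹⁹ C)·(-640, 510, 0) = (-1.03×10⁻¹⁶, 8.17×10⁻¹⁷, 0) N.
|F| = 1.31×10⁻¹⁶ N.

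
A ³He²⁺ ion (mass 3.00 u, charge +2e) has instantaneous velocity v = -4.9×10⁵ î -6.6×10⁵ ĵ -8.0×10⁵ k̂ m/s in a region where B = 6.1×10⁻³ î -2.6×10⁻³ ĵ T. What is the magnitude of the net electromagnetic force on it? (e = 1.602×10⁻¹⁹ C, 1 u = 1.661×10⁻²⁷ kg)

v×B = (-2080, -4880, 5300) N/C.
F = q v×B = (3.204×10⁻¹⁹ C)·(-2080, -4880, 5300) = (-6.66×10⁻¹⁶, -1.56×10⁻¹⁵, 1.70×10⁻¹⁵) N.
|F| = 2.40×10⁻¹⁵ N.

|F| ≈ 2.40×10⁻¹⁵ N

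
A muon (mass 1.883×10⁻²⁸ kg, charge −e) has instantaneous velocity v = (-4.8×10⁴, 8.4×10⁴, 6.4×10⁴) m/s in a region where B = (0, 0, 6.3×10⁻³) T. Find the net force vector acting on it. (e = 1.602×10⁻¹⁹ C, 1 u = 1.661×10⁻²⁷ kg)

F ≈ (-8.48×10⁻¹⁷, -4.84×10⁻¹⁷, 0) N

v×B = (529, 302, 0) N/C.
F = q v×B = (−1.602×10⁻¹⁹ C)·(529, 302, 0) = (-8.48×10⁻¹⁷, -4.84×10⁻¹⁷, 0) N.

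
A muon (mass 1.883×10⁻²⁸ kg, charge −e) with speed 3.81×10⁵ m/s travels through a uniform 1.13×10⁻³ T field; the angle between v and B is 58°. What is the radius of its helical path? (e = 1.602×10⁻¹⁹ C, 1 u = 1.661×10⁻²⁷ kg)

v⊥ = v sinθ = 3.81×10⁵·sin58° ≈ 3.231×10⁵ m/s.
r = m v⊥/(|q|B) = (1.883×10⁻²⁸)(3.231×10⁵)/((1.602×10⁻¹⁹)(1.13×10⁻³)) ≈ 0.336 m.

r ≈ 0.336 m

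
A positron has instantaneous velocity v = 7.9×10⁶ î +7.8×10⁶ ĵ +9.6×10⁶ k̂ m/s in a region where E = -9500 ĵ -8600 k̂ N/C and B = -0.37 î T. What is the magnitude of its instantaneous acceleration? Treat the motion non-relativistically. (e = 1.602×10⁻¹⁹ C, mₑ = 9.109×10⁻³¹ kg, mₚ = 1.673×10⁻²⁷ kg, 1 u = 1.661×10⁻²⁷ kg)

|a| ≈ 8.05×10¹⁷ m/s²

v×B = (0, -3.55×10⁶, 2.89×10⁶) N/C.
E + v×B = (0, -3.56×10⁶, 2.88×10⁶) N/C.
F = q(E + v×B) = (1.602×10⁻¹⁹ C)·(0, -3.56×10⁶, 2.88×10⁶) = (0, -5.71×10⁻¹³, 4.61×10⁻¹³) N.
|a| = |F|/m = 7.335×10⁻¹³/9.109×10⁻³¹ ≈ 8.05×10¹⁷ m/s².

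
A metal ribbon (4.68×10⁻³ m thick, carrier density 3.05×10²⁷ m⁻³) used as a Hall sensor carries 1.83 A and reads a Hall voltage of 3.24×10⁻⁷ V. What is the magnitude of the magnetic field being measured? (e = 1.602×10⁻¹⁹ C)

From V_H = IB/(n e t), B = V_H n e t / I.
B = (3.24×10⁻⁷)(3.05×10²⁷)(1.602×10⁻¹⁹)(4.68×10⁻³)/1.83 ≈ 0.405 T.

B ≈ 0.405 T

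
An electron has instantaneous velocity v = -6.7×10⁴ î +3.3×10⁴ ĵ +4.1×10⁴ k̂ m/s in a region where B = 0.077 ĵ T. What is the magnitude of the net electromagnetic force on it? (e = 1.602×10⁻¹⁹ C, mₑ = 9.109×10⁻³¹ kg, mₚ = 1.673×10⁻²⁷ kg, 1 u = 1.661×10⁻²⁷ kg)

|F| ≈ 9.69×10⁻¹⁶ N

v×B = (-3160, 0, -5160) N/C.
F = q v×B = (−1.602×10⁻¹⁹ C)·(-3160, 0, -5160) = (5.06×10⁻¹⁶, 0, 8.26×10⁻¹⁶) N.
|F| = 9.69×10⁻¹⁶ N.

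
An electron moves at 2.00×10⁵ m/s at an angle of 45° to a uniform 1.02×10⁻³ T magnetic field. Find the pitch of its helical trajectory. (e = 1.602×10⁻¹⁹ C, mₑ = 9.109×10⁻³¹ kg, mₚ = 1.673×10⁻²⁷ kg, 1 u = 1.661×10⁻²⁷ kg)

v∥ = v cosθ = 2.00×10⁵·cos45° ≈ 1.414×10⁵ m/s.
T = 2πm/(|q|B) = 2π(9.109×10⁻³¹)/((1.602×10⁻¹⁹)(1.02×10⁻³)) ≈ 3.503×10⁻⁸ s.
pitch = v∥ T = (1.414×10⁵)(3.503×10⁻⁸) ≈ 4.95×10⁻³ m.

p ≈ 4.95×10⁻³ m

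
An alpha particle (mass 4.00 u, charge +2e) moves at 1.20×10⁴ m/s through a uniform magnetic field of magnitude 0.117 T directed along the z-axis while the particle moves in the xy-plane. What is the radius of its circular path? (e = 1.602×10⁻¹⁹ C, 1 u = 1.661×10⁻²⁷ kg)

r ≈ 2.13×10⁻³ m

The magnetic force provides the centripetal force: |q|vB = mv²/r.
r = mv/(|q|B) = (6.644×10⁻²⁷)(1.20×10⁴)/((3.204×10⁻¹⁹)(0.117)) ≈ 2.13×10⁻³ m.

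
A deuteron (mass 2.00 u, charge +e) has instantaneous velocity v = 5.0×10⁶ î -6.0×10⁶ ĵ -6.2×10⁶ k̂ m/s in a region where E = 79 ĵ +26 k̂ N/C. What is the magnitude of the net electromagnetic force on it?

|F| ≈ 1.33×10⁻¹⁷ N

Only an electric field acts, so F = qE = (1.602×10⁻¹⁹ C)·(0, 79.0, 26.0) = (0, 1.27×10⁻¹⁷, 4.17×10⁻¹⁸) N.
|F| = 1.33×10⁻¹⁷ N.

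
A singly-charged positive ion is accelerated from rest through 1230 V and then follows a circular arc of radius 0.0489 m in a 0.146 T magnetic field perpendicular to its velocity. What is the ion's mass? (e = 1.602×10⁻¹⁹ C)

m ≈ 3.32×10⁻²⁷ kg

Combine |q|V = ½mv² and r = mv/(|q|B): eliminate v to get m = qB²r²/(2V).
m = (1.602×10⁻¹⁹)(0.146)²(0.0489)²/(2·1230) ≈ 3.32×10⁻²⁷ kg.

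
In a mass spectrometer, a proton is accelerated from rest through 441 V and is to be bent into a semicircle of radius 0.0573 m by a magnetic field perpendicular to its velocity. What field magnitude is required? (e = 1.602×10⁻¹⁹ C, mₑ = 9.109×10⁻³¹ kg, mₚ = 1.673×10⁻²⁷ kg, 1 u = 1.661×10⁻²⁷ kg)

B ≈ 0.0530 T

v = √(2|q|V/m) = √(2·1.602×10⁻¹⁹·441/1.673×10⁻²⁷) ≈ 2.906×10⁵ m/s.
B = mv/(|q|r) = (1.673×10⁻²⁷)(2.906×10⁵)/((1.602×10⁻¹⁹)(0.0573)) ≈ 0.0530 T.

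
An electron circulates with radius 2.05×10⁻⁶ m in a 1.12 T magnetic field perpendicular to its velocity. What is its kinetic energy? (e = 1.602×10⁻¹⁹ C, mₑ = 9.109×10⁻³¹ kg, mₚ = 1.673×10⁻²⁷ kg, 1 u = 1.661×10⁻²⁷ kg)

v = |q|Br/m, then KE = ½mv² = (qBr)²/(2m).
v = (1.602×10⁻¹⁹)(1.12)(2.05×10⁻⁶)/9.109×10⁻³¹ ≈ 4.038×10⁵ m/s.
KE = ½(9.109×10⁻³¹)(4.038×10⁵)² ≈ 7.43×10⁻²⁰ J = 0.464 eV.

KE ≈ 0.464 eV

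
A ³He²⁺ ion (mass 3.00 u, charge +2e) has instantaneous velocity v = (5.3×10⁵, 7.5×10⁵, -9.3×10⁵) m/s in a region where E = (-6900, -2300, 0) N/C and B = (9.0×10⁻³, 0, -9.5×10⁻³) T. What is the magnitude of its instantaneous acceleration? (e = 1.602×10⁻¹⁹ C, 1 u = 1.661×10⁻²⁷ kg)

|a| ≈ 1.06×10¹² m/s²

v×B = (-7120, -3340, -6750) N/C.
E + v×B = (-1.40×10⁴, -5640, -6750) N/C.
F = q(E + v×B) = (3.204×10⁻¹⁹ C)·(-1.40×10⁴, -5640, -6750) = (-4.49×10⁻¹⁵, -1.81×10⁻¹⁵, -2.16×10⁻¹⁵) N.
|a| = |F|/m = 5.304×10⁻¹⁵/4.983×10⁻²⁷ ≈ 1.06×10¹² m/s².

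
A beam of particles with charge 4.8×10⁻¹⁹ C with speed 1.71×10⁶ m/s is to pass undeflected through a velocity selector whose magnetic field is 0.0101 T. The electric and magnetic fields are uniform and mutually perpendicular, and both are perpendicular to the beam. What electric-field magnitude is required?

E = 1.73×10⁴ V/m

For straight-line motion qE = qvB, so E = vB.
E = 1.71×10⁶ × 0.0101 = 1.73×10⁴ V/m.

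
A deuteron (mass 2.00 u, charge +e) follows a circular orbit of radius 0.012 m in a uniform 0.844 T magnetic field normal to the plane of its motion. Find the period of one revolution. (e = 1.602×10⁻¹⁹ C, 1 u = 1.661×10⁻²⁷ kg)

T ≈ 1.54×10⁻⁷ s

The cyclotron period depends only on m, q, B: T = 2πm/(|q|B).
T = 2π(3.322×10⁻²⁷)/((1.602×10⁻¹⁹)(0.844)) ≈ 1.54×10⁻⁷ s.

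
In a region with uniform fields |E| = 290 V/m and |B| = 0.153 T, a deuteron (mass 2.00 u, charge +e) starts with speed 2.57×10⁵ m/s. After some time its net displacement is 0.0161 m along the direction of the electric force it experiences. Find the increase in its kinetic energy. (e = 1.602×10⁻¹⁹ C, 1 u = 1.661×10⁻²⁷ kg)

ΔKE ≈ 7.48×10⁻¹⁹ J

The magnetic force is always ⟂ v and does no work; only the electric force changes KE.
ΔKE = F_E · d = |q|E d = (1.602×10⁻¹⁹)(290)(0.0161) ≈ 7.48×10⁻¹⁹ J.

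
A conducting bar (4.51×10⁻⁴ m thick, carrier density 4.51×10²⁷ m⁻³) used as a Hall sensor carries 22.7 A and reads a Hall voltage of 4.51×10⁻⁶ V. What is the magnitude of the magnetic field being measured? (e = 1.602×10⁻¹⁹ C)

B ≈ 0.0647 T

From V_H = IB/(n e t), B = V_H n e t / I.
B = (4.51×10⁻⁶)(4.51×10²⁷)(1.602×10⁻¹⁹)(4.51×10⁻⁴)/22.7 ≈ 0.0647 T.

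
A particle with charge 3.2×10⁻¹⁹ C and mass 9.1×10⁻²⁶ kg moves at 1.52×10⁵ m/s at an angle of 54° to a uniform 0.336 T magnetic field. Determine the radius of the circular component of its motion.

r ≈ 0.104 m

v⊥ = v sinθ = 1.52×10⁵·sin54° ≈ 1.230×10⁵ m/s.
r = m v⊥/(|q|B) = (9.1×10⁻²⁶)(1.230×10⁵)/((3.2×10⁻¹⁹)(0.336)) ≈ 0.104 m.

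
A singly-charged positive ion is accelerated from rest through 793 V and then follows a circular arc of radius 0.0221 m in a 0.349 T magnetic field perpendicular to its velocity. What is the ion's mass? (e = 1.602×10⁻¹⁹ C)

Combine |q|V = ½mv² and r = mv/(|q|B): eliminate v to get m = qB²r²/(2V).
m = (1.602×10⁻¹⁹)(0.349)²(0.0221)²/(2·793) ≈ 6.01×10⁻²⁷ kg.

m ≈ 6.01×10⁻²⁷ kg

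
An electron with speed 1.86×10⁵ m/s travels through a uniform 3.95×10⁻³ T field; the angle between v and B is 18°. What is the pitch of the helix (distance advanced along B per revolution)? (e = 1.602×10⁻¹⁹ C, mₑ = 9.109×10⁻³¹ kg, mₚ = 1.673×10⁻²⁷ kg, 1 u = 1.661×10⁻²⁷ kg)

p ≈ 1.60×10⁻³ m

v∥ = v cosθ = 1.86×10⁵·cos18° ≈ 1.769×10⁵ m/s.
T = 2πm/(|q|B) = 2π(9.109×10⁻³¹)/((1.602×10⁻¹⁹)(3.95×10⁻³)) ≈ 9.045×10⁻⁹ s.
pitch = v∥ T = (1.769×10⁵)(9.045×10⁻⁹) ≈ 1.60×10⁻³ m.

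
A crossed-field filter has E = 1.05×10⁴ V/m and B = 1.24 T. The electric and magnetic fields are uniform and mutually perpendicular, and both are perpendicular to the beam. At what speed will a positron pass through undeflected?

v = 8470 m/s

For undeflected motion the electric and magnetic forces balance: qE = qvB.
v = E/B = 1.05×10⁴/1.24 = 8470 m/s.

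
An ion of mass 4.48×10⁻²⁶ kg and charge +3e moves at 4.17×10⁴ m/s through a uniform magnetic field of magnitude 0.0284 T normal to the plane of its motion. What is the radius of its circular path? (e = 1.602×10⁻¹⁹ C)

r ≈ 0.137 m

The magnetic force provides the centripetal force: |q|vB = mv²/r.
r = mv/(|q|B) = (4.48×10⁻²⁶)(4.17×10⁴)/((4.806×10⁻¹⁹)(0.0284)) ≈ 0.137 m.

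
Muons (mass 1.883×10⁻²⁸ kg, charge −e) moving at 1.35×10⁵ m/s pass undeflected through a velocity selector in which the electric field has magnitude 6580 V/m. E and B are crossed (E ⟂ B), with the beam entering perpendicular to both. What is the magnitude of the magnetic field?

B = 0.0487 T

Balance of forces in the selector: qE = qvB ⇒ B = E/v.
B = 6580/1.35×10⁵ = 0.0487 T.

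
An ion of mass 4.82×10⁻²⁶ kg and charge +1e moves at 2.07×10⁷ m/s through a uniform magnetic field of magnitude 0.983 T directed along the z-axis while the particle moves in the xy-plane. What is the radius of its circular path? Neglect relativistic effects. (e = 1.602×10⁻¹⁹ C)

r ≈ 6.34 m

The magnetic force provides the centripetal force: |q|vB = mv²/r.
r = mv/(|q|B) = (4.82×10⁻²⁶)(2.07×10⁷)/((1.602×10⁻¹⁹)(0.983)) ≈ 6.34 m.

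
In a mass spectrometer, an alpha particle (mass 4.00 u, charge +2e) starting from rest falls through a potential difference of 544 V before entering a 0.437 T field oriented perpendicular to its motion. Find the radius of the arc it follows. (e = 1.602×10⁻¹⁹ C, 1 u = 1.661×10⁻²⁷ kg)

r ≈ 0.0109 m

Acceleration: |q|V = ½mv² ⇒ v = √(2|q|V/m) = √(2·3.204×10⁻¹⁹·544/6.644×10⁻²⁷) ≈ 2.291×10⁵ m/s.
In the field: r = mv/(|q|B) = (6.644×10⁻²⁷)(2.291×10⁵)/((3.204×10⁻¹⁹)(0.437)) ≈ 0.0109 m.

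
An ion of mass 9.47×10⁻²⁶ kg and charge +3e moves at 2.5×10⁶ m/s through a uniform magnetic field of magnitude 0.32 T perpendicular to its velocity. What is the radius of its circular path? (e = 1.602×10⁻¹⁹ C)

r ≈ 1.5 m

The magnetic force provides the centripetal force: |q|vB = mv²/r.
r = mv/(|q|B) = (9.47×10⁻²⁶)(2.5×10⁶)/((4.806×10⁻¹⁹)(0.32)) ≈ 1.5 m.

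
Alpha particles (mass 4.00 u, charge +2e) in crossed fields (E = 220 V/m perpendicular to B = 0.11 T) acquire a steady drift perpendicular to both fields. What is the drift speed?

The steady drift has the magnetic force balancing the electric force, so v_d = E/B.
v_d = 220/0.11 = 2000 m/s.

v_d ≈ 2000 m/s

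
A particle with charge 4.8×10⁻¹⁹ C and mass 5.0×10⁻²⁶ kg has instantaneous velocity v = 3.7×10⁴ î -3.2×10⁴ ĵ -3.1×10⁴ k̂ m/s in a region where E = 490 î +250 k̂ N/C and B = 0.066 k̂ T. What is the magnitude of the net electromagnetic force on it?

|F| ≈ 1.41×10⁻¹⁵ N

v×B = (-2110, -2440, 0) N/C.
E + v×B = (-1620, -2440, 250) N/C.
F = q(E + v×B) = (4.8×10⁻¹⁹ C)·(-1620, -2440, 250) = (-7.79×10⁻¹⁶, -1.17×10⁻¹⁵, 1.20×10⁻¹⁶) N.
|F| = 1.41×10⁻¹⁵ N.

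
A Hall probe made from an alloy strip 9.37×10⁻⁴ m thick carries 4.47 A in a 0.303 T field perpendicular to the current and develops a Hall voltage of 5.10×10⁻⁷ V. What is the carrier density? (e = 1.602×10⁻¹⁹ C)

n ≈ 1.77×10²⁸ m⁻³

From V_H = IB/(n e t), n = IB/(V_H e t).
n = (4.47)(0.303)/((5.10×10⁻⁷)(1.602×10⁻¹⁹)(9.37×10⁻⁴)) ≈ 1.77×10²⁸ m⁻³.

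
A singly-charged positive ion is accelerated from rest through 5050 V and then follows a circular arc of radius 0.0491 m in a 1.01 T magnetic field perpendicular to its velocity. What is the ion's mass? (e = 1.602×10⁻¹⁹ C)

Combine |q|V = ½mv² and r = mv/(|q|B): eliminate v to get m = qB²r²/(2V).
m = (1.602×10⁻¹⁹)(1.01)²(0.0491)²/(2·5050) ≈ 3.90×10⁻²⁶ kg.

m ≈ 3.90×10⁻²⁶ kg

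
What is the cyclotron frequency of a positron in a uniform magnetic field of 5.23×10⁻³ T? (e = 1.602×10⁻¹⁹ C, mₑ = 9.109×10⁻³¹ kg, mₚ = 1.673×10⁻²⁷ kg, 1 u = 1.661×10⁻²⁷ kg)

f = |q|B/(2πm).
f = (1.602×10⁻¹⁹)(5.23×10⁻³)/(2π·9.109×10⁻³¹) ≈ 1.46×10⁸ Hz.

f ≈ 1.46×10⁸ Hz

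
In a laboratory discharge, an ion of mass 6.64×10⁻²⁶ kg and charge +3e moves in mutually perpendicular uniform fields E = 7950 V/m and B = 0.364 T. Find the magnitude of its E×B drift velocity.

The E×B drift speed is v_d = E/B.
v_d = 7950/0.364 = 2.18×10⁴ m/s.

v_d ≈ 2.18×10⁴ m/s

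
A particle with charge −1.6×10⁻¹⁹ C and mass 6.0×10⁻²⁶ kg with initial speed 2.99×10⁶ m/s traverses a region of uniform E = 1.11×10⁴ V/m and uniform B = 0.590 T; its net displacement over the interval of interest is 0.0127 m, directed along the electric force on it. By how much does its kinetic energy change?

ΔKE ≈ 2.26×10⁻¹⁷ J

The magnetic force is always ⟂ v and does no work; only the electric force changes KE.
ΔKE = F_E · d = |q|E d = (1.6×10⁻¹⁹)(1.11×10⁴)(0.0127) ≈ 2.26×10⁻¹⁷ J.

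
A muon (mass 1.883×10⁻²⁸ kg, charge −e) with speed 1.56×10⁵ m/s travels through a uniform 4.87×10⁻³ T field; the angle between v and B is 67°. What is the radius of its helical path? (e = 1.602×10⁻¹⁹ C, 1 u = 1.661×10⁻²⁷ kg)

v⊥ = v sinθ = 1.56×10⁵·sin67° ≈ 1.436×10⁵ m/s.
r = m v⊥/(|q|B) = (1.883×10⁻²⁸)(1.436×10⁵)/((1.602×10⁻¹⁹)(4.87×10⁻³)) ≈ 0.0347 m.

r ≈ 0.0347 m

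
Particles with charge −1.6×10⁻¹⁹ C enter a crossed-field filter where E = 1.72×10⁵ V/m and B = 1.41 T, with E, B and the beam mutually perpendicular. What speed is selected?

v = 1.22×10⁵ m/s

For undeflected motion the electric and magnetic forces balance: qE = qvB.
v = E/B = 1.72×10⁵/1.41 = 1.22×10⁵ m/s.
The result is independent of the particle's charge and mass.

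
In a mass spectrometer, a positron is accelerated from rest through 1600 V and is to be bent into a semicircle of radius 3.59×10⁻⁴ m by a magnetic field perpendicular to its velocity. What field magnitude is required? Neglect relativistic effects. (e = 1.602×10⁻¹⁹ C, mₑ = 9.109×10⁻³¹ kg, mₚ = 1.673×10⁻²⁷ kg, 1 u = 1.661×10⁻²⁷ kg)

B ≈ 0.376 T

v = √(2|q|V/m) = √(2·1.602×10⁻¹⁹·1600/9.109×10⁻³¹) ≈ 2.372×10⁷ m/s.
B = mv/(|q|r) = (9.109×10⁻³¹)(2.372×10⁷)/((1.602×10⁻¹⁹)(3.59×10⁻⁴)) ≈ 0.376 T.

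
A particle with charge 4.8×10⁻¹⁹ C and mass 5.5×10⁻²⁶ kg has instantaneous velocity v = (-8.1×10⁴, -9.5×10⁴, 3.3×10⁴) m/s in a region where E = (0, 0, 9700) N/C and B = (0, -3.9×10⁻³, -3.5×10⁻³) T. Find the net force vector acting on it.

F ≈ (2.21×10⁻¹⁶, -1.36×10⁻¹⁶, 4.81×10⁻¹⁵) N

v×B = (461, -284, 316) N/C.
E + v×B = (461, -284, 1.00×10⁴) N/C.
F = q(E + v×B) = (4.8×10⁻¹⁹ C)·(461, -284, 1.00×10⁴) = (2.21×10⁻¹⁶, -1.36×10⁻¹⁶, 4.81×10⁻¹⁵) N.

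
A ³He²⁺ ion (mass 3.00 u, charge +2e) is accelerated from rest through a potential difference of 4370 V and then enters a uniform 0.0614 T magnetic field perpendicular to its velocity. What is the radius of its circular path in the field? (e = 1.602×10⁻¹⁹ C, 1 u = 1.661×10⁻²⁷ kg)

r ≈ 0.190 m

Acceleration: |q|V = ½mv² ⇒ v = √(2|q|V/m) = √(2·3.204×10⁻¹⁹·4370/4.983×10⁻²⁷) ≈ 7.496×10⁵ m/s.
In the field: r = mv/(|q|B) = (4.983×10⁻²⁷)(7.496×10⁵)/((3.204×10⁻¹⁹)(0.0614)) ≈ 0.190 m.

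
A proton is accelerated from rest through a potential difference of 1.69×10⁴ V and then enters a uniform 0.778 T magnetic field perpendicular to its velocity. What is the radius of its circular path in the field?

r ≈ 0.0241 m

Acceleration: |q|V = ½mv² ⇒ v = √(2|q|V/m) = √(2·1.602×10⁻¹⁹·1.69×10⁴/1.673×10⁻²⁷) ≈ 1.799×10⁶ m/s.
In the field: r = mv/(|q|B) = (1.673×10⁻²⁷)(1.799×10⁶)/((1.602×10⁻¹⁹)(0.778)) ≈ 0.0241 m.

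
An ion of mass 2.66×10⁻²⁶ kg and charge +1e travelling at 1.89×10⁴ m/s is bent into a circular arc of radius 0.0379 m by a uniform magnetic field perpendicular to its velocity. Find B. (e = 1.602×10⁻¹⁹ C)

B ≈ 0.0828 T

From |q|vB = mv²/r, B = mv/(|q|r).
B = (2.66×10⁻²⁶)(1.89×10⁴)/((1.602×10⁻¹⁹)(0.0379)) ≈ 0.0828 T.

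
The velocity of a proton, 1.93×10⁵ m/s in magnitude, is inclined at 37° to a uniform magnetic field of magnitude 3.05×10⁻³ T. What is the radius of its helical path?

r ≈ 0.398 m

v⊥ = v sinθ = 1.93×10⁵·sin37° ≈ 1.162×10⁵ m/s.
r = m v⊥/(|q|B) = (1.673×10⁻²⁷)(1.162×10⁵)/((1.602×10⁻¹⁹)(3.05×10⁻³)) ≈ 0.398 m.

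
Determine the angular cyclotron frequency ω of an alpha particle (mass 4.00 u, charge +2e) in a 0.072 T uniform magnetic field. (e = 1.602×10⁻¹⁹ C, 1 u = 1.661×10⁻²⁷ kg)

ω ≈ 3.5×10⁶ rad/s

ω = |q|B/m.
ω = (3.204×10⁻¹⁹)(0.072)/6.644×10⁻²⁷ ≈ 3.5×10⁶ rad/s.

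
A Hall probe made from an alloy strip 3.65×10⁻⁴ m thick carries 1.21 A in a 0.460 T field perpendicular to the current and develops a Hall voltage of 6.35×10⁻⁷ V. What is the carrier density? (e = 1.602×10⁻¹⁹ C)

From V_H = IB/(n e t), n = IB/(V_H e t).
n = (1.21)(0.460)/((6.35×10⁻⁷)(1.602×10⁻¹⁹)(3.65×10⁻⁴)) ≈ 1.50×10²⁸ m⁻³.

n ≈ 1.50×10²⁸ m⁻³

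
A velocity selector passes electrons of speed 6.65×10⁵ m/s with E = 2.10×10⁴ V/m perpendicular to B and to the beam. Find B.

B = 0.0316 T

Balance of forces in the selector: qE = qvB ⇒ B = E/v.
B = 2.10×10⁴/6.65×10⁵ = 0.0316 T.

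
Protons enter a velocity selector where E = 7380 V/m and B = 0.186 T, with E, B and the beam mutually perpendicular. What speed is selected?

v = 3.97×10⁴ m/s

Straight-line motion ⇒ electric and magnetic forces cancel, so E = vB.
v = E/B = 7380/0.186 = 3.97×10⁴ m/s.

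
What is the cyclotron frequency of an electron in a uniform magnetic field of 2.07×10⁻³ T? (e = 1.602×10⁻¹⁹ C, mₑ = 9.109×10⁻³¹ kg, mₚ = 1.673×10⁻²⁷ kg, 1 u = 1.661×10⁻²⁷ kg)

f = |q|B/(2πm).
f = (1.602×10⁻¹⁹)(2.07×10⁻³)/(2π·9.109×10⁻³¹) ≈ 5.79×10⁷ Hz.

f ≈ 5.79×10⁷ Hz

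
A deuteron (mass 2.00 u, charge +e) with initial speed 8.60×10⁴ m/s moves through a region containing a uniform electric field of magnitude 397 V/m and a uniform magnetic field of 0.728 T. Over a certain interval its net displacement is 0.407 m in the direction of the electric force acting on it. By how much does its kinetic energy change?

The magnetic force is always ⟂ v and does no work; only the electric force changes KE.
ΔKE = F_E · d = |q|E d = (1.602×10⁻¹⁹)(397)(0.407) ≈ 2.59×10⁻¹⁷ J.

ΔKE ≈ 2.59×10⁻¹⁷ J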